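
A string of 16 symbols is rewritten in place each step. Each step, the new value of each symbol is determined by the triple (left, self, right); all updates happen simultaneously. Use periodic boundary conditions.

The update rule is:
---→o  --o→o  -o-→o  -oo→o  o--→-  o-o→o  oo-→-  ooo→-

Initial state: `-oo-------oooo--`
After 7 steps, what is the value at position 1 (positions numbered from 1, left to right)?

oo--ooooooo----o
---oo-------oooo
-ooo--ooooooo---
oo---oo-------oo
---ooo--ooooooo-
oooo---oo-------
o----ooo--oooooo
position 1 holds o

o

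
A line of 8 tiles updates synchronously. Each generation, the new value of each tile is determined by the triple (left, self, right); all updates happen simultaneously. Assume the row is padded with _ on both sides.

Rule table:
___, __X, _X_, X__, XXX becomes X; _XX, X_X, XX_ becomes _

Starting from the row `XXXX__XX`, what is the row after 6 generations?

X___XXXX

_XX_XX__
X_____XX
XXXXXX__
_XXXX_XX
X_XX____
X___XXXX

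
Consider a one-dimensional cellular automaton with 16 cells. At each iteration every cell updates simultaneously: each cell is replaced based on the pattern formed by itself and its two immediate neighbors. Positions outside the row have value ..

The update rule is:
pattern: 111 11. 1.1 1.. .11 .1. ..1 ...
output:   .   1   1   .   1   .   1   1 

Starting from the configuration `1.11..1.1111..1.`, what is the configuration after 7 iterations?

.111.1.11..1.1..
11.11.111.1.1..1
1111111.11.1..1.
1.....11111..1..
..11111...1.1..1
111...1.11.1..1.
1.1.11.1111..1..

1.1.11.1111..1..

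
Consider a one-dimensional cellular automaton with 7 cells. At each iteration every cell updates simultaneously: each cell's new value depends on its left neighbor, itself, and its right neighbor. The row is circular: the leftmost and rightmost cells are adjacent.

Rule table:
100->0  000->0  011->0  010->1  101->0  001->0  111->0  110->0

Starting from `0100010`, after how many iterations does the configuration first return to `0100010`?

1

0100010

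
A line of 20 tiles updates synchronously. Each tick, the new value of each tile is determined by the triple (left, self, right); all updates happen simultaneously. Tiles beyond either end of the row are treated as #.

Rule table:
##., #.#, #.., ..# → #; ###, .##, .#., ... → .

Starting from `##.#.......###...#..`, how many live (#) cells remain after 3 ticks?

13

tick 1: .##.#.....#..##.#.##
tick 2: #.##.#...#.##.##.#..
tick 3: ##.##.#.#.#.##.##.##
count of #: 13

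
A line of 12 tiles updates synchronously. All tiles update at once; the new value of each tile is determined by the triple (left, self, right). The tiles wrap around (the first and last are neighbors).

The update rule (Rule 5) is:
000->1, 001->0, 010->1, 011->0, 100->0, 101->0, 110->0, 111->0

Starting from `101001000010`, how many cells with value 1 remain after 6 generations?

4

101001011010
101001000010  (repeats generation 0; period 2)
generation 6: 101001000010
count of 1: 4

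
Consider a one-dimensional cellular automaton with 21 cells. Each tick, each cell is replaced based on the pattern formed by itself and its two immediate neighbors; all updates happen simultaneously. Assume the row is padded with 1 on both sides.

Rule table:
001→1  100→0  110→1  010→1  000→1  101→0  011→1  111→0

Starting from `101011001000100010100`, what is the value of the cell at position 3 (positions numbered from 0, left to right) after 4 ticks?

0

101011011011101110101
101011011010101010101
101011011010101010101  (fixed point — unchanged through tick 4)
position 3 holds 0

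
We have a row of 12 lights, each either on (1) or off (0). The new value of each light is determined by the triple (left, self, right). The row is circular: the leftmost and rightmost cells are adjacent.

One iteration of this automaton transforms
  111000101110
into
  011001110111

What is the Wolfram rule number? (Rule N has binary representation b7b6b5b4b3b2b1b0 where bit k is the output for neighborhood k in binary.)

position 1: 111 → 1  (bit 7 = 1)
position 2: 110 → 1  (bit 6 = 1)
position 7: 101 → 1  (bit 5 = 1)
position 3: 100 → 0  (bit 4 = 0)
position 0: 011 → 0  (bit 3 = 0)
position 6: 010 → 1  (bit 2 = 1)
position 5: 001 → 1  (bit 1 = 1)
position 4: 000 → 0  (bit 0 = 0)
bits b7..b0 = 11100110 = 230

230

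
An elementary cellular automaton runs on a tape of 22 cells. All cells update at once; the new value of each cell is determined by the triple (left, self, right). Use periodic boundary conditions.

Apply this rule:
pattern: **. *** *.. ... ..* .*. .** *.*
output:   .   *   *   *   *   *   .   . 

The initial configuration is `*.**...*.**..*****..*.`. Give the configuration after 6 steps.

*...****...**.***.***.
****.**.***....*...*..
.**......*.***********
...*******..*********.
***.*****.**.*******.*
**...***......*****...

**...***......*****...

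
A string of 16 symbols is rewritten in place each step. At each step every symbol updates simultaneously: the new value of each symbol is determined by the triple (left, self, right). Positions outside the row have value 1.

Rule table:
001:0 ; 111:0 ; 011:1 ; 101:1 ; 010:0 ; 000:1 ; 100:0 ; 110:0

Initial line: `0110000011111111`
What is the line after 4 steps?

1100111110001101

1100111010000000
0000100100111110
0110000000100001
1100111110001101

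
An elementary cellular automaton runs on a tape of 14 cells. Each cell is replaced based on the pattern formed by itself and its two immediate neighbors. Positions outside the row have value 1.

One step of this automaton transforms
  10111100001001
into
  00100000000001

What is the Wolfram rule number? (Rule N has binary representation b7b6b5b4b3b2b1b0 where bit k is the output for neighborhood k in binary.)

8

position 3: 111 → 0  (bit 7 = 0)
position 0: 110 → 0  (bit 6 = 0)
position 1: 101 → 0  (bit 5 = 0)
position 6: 100 → 0  (bit 4 = 0)
position 2: 011 → 1  (bit 3 = 1)
position 10: 010 → 0  (bit 2 = 0)
position 9: 001 → 0  (bit 1 = 0)
position 7: 000 → 0  (bit 0 = 0)
bits b7..b0 = 00001000 = 8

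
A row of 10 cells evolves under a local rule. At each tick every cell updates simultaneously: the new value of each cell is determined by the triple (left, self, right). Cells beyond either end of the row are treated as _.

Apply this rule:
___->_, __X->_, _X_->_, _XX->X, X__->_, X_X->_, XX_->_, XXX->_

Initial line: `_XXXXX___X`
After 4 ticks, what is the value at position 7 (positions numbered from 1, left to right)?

_

_X________
__________
__________  (fixed point — unchanged through tick 4)
position 7 holds _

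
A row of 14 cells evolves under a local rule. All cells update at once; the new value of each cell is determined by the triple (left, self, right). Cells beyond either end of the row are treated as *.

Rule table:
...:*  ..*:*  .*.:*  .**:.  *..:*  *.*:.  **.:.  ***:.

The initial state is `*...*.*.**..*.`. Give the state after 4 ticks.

......****....

.****.*...***.
......****....
******....****
......****....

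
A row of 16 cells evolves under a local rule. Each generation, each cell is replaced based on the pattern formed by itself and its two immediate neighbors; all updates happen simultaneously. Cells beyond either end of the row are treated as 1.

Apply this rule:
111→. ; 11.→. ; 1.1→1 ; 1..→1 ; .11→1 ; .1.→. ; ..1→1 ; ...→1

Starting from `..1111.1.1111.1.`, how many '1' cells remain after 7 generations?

11

111...1.11...1.1
...111.11.111.11
1111..11.11..11.
....111.11.111.1
11111..11.11..11
.....111.11.111.
111111..11.11..1
count of 1: 11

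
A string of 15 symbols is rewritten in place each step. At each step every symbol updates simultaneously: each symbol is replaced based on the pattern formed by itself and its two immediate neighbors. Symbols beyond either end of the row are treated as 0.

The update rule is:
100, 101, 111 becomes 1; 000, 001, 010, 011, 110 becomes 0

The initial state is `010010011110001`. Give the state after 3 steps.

step 1: 001001001101000
step 2: 000100100010100
step 3: 000010010001010

000010010001010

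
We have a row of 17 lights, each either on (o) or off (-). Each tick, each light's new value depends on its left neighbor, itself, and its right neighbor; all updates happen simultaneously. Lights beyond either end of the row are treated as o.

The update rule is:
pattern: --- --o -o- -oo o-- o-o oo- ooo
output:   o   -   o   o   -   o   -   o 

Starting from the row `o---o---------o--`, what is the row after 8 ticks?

--oooo-oo--o-oooo

--o-o-ooooooo-o--
--oooooooooo-oo--
--ooooooooo-oo---
--oooooooo-oo--o-
--ooooooo-oo---oo
--oooooo-oo--o-oo
--ooooo-oo---oooo
--oooo-oo--o-oooo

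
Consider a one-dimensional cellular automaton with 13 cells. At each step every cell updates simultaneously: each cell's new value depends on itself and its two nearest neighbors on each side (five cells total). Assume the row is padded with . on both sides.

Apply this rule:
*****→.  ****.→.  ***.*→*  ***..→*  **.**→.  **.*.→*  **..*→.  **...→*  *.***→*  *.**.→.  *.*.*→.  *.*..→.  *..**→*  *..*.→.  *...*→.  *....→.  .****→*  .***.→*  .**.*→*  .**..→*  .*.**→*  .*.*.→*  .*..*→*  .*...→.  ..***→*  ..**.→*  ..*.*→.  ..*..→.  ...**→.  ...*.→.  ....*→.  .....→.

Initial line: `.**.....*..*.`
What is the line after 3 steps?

.***.....*...
.****........
.**.**.......

.**.**.......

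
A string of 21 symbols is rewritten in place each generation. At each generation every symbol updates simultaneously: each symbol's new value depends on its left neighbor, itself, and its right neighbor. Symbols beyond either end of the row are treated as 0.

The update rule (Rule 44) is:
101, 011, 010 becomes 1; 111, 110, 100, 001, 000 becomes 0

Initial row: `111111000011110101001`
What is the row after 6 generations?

100000000010001111001
100000000010001000001
100000000010001000001  (fixed point — unchanged through generation 6)

100000000010001000001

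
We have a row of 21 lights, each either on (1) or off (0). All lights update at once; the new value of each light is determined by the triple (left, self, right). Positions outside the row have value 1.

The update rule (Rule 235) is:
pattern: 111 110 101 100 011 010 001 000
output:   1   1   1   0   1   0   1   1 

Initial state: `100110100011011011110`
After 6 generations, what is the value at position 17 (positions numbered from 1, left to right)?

1

101111001111111111111
111111011111111111111
111111111111111111111
111111111111111111111  (fixed point — unchanged through generation 6)
position 17 holds 1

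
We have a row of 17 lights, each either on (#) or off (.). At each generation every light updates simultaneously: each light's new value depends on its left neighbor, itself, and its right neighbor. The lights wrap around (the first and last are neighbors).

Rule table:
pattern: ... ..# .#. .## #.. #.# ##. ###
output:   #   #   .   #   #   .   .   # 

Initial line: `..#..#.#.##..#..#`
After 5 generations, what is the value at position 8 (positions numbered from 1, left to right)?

#

##.##....#.##.##.
#..#.####..#..#..
.##..###.##.##.##
.#.####..#..#..#.
#..###.##.##.##.#
position 8 holds #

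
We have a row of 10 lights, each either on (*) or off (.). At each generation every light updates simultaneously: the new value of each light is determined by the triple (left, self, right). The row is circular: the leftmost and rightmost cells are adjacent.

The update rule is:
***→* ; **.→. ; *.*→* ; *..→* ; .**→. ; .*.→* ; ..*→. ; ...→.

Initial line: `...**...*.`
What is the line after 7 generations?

.....*..**
*....**...
**.....*..
..*....**.
..**.....*
*...*....*
.*..**....

.*..**....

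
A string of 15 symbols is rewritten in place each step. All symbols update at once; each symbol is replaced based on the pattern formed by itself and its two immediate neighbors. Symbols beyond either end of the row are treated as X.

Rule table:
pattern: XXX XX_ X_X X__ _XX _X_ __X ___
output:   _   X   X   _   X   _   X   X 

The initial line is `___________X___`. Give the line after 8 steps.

_XXXXXXXXXX__XX
XX________X_XX_
_X_XXXXXXX_XXXX
X_XX_____XXX___
XXXX_XXXXX_X_XX
___XXX___XX_XX_
_XXX_X_XXXXXXXX
XX_XX_XX_______

XX_XX_XX_______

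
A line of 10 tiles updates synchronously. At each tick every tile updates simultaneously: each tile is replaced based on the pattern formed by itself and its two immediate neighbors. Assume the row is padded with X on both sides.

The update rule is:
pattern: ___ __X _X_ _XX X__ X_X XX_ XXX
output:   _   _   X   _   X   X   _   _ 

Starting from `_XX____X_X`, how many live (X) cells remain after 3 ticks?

X__X___XX_
_X_XX____X
XXX__X____
count of X: 4

4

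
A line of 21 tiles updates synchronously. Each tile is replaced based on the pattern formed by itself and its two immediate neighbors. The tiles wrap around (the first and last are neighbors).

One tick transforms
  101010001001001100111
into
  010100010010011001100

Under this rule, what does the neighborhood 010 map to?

0

At position 2 the neighborhood is 010; the next row has 0 there.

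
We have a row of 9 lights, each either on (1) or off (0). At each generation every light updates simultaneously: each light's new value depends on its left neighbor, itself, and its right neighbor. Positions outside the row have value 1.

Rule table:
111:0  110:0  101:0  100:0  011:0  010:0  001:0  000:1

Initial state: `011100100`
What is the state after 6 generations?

011111110

000000000
011111110
000000000  (repeats generation 1; period 2)
generation 6: 011111110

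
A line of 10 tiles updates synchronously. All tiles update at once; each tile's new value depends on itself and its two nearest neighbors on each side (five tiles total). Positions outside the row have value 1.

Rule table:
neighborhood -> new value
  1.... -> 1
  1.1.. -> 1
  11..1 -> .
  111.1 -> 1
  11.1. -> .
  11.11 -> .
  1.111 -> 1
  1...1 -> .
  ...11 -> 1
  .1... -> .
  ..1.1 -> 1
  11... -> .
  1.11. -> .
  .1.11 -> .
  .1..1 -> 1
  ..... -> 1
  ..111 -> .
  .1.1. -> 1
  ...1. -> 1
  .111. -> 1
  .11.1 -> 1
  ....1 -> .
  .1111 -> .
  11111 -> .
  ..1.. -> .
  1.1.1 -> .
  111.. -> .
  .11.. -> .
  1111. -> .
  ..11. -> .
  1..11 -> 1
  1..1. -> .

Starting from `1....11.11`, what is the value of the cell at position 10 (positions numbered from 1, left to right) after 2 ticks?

.

..1.1.1.1.
..11.1.1..
position 10 holds .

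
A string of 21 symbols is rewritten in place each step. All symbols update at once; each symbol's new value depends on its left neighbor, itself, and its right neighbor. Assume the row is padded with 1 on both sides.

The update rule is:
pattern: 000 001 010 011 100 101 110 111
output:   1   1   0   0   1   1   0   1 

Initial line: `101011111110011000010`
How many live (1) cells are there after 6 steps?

010101111101100111101
101010111010011011010
010101010101100100101
101010101010011011010
010101010101100100101  (repeats step 3; period 2)
step 6: 101010101010011011010
count of 1: 11

11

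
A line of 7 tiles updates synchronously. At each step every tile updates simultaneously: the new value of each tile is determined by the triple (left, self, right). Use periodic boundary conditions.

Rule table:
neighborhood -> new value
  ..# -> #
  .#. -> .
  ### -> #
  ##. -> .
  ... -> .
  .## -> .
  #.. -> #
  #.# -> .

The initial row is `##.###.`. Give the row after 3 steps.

..#...#

....#..
...#.#.
..#...#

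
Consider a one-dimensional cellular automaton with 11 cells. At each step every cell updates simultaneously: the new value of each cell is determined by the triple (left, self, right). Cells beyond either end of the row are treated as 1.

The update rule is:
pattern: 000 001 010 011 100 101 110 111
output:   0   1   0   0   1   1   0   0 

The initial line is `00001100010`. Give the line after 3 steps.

10010010101
01101101010
10010010101

10010010101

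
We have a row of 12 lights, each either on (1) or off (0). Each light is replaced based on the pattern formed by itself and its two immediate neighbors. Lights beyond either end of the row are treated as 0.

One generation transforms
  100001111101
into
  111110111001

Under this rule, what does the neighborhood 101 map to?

At position 10 the neighborhood is 101; the next row has 0 there.

0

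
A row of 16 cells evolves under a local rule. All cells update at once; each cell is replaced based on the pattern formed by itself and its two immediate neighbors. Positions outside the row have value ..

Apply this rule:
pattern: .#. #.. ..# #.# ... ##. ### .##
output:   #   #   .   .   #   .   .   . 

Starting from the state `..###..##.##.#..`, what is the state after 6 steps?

##########......

#....#.......###
####.#######....
............####
###########.....
...........#####
##########......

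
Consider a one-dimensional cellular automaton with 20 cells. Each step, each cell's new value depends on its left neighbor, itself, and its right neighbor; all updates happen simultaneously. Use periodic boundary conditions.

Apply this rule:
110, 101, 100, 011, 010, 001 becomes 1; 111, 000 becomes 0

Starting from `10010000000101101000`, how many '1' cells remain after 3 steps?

11111000001111111101
00001100011000000111
10011110111100001101
count of 1: 12

12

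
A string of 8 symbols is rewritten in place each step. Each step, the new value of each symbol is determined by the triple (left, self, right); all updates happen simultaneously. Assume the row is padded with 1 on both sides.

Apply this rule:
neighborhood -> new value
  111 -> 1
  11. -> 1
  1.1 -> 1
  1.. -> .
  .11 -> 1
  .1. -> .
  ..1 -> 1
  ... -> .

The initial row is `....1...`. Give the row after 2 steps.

..1...11

step 1: ...1...1
step 2: ..1...11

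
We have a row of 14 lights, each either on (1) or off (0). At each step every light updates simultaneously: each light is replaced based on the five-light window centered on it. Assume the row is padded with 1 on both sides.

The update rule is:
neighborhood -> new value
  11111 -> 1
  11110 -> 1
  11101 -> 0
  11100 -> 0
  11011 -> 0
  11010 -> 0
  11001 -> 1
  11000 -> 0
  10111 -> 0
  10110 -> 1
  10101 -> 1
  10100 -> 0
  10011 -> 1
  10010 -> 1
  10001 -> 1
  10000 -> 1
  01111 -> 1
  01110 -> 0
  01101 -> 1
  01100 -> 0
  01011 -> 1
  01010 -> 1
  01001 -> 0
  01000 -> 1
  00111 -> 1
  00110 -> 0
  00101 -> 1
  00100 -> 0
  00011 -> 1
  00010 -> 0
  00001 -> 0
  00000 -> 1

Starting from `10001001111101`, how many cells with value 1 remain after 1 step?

00100011111000
count of 1: 6

6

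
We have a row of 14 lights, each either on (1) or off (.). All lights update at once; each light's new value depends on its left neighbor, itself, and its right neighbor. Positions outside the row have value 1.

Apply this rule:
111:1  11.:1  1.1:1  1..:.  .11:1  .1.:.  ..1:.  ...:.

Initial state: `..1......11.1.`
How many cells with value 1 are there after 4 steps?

5

.........111.1
.........11111
.........11111  (fixed point — unchanged through step 4)
count of 1: 5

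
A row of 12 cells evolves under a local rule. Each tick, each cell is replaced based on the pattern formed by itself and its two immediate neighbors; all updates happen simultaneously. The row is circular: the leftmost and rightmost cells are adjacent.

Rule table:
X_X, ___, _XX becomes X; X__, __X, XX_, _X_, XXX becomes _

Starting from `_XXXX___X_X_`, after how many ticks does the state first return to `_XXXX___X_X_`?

_X____X__X__
___XX______X
_X_X__XXXX__
__X___X____X
____X___XX__
XXX___X_X__X
____X__X___X
_XX______X__
_X__XXXX___X
X___X____X__
__X___XX____
X___X_X__XXX
__X__X___X__
X______X___X
__XXXX___X_X
__X____X__X_
X___XX______
__X_X__XXXX_
X__X___X____
_____X___XX_
XXXX___X_X__
X____X__X___
__XX______X_
X_X__XXXX___
_X___X____X_
___X___XX___
XX___X_X__XX
___X__X___X_
XX______X___
X__XXXX___X_
___X____X__X
_X___XX_____
___X_X__XXXX
_X__X___X___
______X___XX
_XXXX___X_X_

36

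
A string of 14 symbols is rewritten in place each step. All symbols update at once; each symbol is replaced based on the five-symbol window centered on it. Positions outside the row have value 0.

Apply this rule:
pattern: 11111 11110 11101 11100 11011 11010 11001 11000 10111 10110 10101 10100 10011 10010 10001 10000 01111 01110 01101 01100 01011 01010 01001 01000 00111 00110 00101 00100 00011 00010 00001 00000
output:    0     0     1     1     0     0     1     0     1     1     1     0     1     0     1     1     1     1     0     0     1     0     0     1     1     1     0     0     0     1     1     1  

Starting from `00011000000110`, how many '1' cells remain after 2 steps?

step 1: 11010011110100
step 2: 10000111010011
count of 1: 7

7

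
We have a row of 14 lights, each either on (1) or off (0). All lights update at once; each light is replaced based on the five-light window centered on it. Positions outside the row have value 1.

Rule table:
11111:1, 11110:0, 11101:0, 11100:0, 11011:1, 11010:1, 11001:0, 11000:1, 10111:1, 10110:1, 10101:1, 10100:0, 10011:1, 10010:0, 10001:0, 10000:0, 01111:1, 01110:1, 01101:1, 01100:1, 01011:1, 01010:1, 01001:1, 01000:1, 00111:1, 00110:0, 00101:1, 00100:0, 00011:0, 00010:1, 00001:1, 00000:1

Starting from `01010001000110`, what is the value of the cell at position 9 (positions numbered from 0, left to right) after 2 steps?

1

step 1: 11101010100011
step 2: 10011111010011
position 9 holds 1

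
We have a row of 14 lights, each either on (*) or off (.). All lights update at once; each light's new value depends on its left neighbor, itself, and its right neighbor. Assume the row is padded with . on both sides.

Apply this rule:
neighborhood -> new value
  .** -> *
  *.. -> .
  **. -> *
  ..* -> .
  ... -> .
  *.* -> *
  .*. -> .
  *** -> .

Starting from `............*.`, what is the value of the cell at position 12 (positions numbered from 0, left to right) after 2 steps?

.

..............
..............
position 12 holds .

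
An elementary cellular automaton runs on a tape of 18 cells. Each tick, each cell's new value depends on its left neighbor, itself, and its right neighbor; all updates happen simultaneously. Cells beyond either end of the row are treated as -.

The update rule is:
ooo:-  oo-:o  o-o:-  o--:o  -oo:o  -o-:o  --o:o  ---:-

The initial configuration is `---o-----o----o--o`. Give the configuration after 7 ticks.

tick 1: --ooo---ooo--ooooo
tick 2: -oo-oo-oo-oooo---o
tick 3: ooo-oo-oo-o--oo-oo
tick 4: o-o-oo-oo-ooooo-oo
tick 5: o-o-oo-oo-o---o-oo
tick 6: o-o-oo-oo-oo-oo-oo
tick 7: o-o-oo-oo-oo-oo-oo

o-o-oo-oo-oo-oo-oo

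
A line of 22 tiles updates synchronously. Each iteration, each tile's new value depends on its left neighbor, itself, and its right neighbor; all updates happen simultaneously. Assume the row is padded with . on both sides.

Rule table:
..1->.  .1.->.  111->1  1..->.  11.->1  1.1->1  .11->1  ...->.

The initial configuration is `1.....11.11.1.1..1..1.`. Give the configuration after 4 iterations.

......1111111.........

iteration 1: ......111111.1........
iteration 2: ......1111111.........
iteration 3: ......1111111.........  (fixed point — unchanged through iteration 4)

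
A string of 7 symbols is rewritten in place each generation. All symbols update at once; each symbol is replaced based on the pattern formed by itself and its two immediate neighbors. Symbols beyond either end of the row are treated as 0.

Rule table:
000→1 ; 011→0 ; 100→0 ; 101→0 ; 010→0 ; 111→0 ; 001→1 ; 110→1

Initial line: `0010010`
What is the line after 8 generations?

1100100
0101001
1000010
0011100
1100101
0101000
1000011
0011101

0011101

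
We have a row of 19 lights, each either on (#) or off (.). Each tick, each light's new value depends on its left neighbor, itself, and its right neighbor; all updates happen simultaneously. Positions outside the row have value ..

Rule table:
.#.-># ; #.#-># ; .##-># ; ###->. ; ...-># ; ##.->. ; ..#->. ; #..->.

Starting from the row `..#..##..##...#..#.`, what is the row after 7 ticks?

tick 1: #.#..#...#..#.#..#.
tick 2: ###..#.#.#..###..#.
tick 3: #....#####..#....#.
tick 4: #.##.#......#.##.#.
tick 5: ###.##.####.###.##.
tick 6: #..##.##...##..##..
tick 7: #..#.##..#.#...#..#

#..#.##..#.#...#..#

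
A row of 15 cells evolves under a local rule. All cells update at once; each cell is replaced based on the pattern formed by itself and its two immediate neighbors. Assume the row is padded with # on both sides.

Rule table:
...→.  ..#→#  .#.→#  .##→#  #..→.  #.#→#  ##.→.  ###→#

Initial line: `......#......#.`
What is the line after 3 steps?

...##.....#####

step 1: .....##.....###
step 2: ....##.....####
step 3: ...##.....#####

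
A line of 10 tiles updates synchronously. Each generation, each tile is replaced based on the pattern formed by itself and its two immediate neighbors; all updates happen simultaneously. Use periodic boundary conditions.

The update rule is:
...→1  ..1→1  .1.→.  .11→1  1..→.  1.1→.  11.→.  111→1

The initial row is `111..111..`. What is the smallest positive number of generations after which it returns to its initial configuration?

11..111..1
1..111..11
..111..111
.111..111.
111..111..

5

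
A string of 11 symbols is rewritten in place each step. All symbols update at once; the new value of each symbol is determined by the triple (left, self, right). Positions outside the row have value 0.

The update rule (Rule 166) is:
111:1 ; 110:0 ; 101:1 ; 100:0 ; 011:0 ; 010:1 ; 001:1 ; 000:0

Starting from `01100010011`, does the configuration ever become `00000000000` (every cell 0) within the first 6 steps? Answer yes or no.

no

step 1: 10000110100
step 2: 10001001100
step 3: 10011010000
step 4: 10100110000
step 5: 11101000000
step 6: 01011000000
step 6 is 01011000000, still not uniform 0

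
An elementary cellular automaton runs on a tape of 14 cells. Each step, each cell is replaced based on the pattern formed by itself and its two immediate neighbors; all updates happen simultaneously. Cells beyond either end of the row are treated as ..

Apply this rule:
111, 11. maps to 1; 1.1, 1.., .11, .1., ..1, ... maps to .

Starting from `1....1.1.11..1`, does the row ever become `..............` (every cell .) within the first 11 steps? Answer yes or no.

step 1: ..........1...
step 2: ..............
all cells are . at step 2

yes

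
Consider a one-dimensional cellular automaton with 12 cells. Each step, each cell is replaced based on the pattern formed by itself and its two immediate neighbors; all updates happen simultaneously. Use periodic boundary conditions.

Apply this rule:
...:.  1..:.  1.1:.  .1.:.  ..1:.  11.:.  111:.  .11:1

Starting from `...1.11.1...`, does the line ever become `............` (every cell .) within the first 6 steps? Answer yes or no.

yes

step 1: .....1......
step 2: ............
all cells are . at step 2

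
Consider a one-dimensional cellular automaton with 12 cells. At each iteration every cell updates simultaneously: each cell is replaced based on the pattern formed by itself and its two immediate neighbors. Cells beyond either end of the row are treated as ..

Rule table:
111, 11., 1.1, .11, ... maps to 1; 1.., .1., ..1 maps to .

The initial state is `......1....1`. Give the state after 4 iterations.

11111...11..
11111.1.11.1
111111.1111.
11111111111.

11111111111.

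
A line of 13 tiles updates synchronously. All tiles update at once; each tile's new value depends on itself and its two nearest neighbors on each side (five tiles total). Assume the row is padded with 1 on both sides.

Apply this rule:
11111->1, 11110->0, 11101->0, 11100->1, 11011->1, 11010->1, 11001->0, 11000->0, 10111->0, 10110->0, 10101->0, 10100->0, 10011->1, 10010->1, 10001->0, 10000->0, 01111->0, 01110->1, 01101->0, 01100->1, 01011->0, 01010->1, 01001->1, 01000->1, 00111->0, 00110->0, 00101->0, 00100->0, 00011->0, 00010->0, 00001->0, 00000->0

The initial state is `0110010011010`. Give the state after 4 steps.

0101010001000

1010101100100
0101000101011
1010100010000
0101010001000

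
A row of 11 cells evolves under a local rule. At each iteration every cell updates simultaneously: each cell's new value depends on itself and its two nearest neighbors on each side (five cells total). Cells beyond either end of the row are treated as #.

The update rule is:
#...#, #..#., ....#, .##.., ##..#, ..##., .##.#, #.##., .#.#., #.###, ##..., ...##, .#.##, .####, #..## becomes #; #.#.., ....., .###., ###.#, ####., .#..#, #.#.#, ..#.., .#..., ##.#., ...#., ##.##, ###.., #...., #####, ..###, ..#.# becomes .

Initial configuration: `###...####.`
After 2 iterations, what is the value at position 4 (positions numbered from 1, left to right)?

...###.#...
###......##
position 4 holds .

.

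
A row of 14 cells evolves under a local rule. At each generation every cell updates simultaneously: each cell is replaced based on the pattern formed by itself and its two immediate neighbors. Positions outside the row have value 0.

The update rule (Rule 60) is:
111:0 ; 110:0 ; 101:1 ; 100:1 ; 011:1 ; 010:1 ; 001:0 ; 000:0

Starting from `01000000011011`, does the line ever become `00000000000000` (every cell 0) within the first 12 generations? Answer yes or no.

01100000010110
01010000011101
01111000010011
01000100011010
01100110010111
01010101011100
01111111110010
01000000001011
01100000001110
01010000001001
01111000001101
01000100001011
generation 12 is 01000100001011, still not uniform 0

no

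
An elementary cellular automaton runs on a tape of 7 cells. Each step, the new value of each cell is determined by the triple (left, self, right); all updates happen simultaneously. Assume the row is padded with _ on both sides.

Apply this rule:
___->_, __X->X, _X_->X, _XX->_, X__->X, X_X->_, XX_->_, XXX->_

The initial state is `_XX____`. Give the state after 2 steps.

step 1: X__X___
step 2: XXXXX__

XXXXX__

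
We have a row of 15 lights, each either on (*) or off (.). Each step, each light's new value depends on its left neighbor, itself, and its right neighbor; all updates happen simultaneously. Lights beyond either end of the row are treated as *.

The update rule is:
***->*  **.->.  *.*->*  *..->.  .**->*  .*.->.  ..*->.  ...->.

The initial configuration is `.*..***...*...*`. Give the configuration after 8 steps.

..............*

step 1: *...**........*
step 2: ....*.........*
step 3: ..............*
step 4: ..............*  (fixed point — unchanged through step 8)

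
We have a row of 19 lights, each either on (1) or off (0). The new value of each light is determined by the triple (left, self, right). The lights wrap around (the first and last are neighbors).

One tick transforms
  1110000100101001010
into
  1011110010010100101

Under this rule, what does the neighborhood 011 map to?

1

At position 0 the neighborhood is 011; the next row has 1 there.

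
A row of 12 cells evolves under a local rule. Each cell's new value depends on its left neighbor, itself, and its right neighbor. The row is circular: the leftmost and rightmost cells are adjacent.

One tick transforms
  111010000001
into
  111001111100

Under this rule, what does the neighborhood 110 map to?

1

At position 2 the neighborhood is 110; the next row has 1 there.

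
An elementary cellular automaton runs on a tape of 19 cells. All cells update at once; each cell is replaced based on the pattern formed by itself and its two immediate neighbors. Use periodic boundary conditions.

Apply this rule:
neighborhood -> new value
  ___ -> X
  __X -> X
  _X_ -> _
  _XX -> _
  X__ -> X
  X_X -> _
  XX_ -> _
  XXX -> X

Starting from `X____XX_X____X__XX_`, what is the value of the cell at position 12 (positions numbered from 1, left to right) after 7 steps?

_XXXX____XXXX_XX___
X_XX_XXXX_XX____XXX
______XX____XXXX_XX
XXXXXX__XXXX_XX____
_XXXX_XX_XX____XXXX
__XX_______XXXX_XX_
XX__XXXXXXX_XX____X
position 12 holds _

_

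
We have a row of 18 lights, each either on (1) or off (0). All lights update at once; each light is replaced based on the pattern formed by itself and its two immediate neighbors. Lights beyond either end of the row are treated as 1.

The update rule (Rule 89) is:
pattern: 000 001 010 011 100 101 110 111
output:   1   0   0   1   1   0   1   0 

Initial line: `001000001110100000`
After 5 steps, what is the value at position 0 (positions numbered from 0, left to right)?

1

step 1: 100111101010011110
step 2: 110100100001010010
step 3: 010010011100001000
step 4: 001001010111100110
step 5: 100100000100110110
position 0 holds 1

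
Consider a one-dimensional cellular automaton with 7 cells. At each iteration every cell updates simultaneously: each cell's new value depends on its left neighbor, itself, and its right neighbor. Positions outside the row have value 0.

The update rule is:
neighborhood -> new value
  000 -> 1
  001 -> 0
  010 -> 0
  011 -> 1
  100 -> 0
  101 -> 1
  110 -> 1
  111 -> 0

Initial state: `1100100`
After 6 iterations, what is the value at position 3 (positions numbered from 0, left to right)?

1100001
1101100
1111101
1000110
0010110
1001110
position 3 holds 1

1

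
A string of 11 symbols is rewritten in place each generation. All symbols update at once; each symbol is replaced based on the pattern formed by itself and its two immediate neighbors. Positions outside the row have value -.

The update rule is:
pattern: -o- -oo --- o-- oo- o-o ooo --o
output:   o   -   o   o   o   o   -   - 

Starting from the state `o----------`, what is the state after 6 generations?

ooooooooooo
----------o
ooooooooo-o
--------ooo
ooooooo---o
------ooo-o

------ooo-o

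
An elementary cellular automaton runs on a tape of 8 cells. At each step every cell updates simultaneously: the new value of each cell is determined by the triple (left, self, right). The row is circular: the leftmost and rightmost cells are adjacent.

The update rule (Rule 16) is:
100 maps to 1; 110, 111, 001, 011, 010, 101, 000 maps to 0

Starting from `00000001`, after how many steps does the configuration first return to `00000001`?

step 1: 10000000
step 2: 01000000
step 3: 00100000
step 4: 00010000
step 5: 00001000
step 6: 00000100
step 7: 00000010
step 8: 00000001

8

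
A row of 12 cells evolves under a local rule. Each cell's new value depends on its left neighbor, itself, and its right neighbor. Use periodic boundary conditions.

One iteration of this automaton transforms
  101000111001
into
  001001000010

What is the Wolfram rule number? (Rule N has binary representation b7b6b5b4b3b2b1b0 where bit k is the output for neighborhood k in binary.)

6

position 7: 111 → 0  (bit 7 = 0)
position 0: 110 → 0  (bit 6 = 0)
position 1: 101 → 0  (bit 5 = 0)
position 3: 100 → 0  (bit 4 = 0)
position 6: 011 → 0  (bit 3 = 0)
position 2: 010 → 1  (bit 2 = 1)
position 5: 001 → 1  (bit 1 = 1)
position 4: 000 → 0  (bit 0 = 0)
bits b7..b0 = 00000110 = 6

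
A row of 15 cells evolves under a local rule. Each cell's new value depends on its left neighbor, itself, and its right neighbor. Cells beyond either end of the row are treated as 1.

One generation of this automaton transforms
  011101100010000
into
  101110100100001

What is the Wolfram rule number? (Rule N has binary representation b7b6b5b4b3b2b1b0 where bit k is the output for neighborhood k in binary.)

position 2: 111 → 1  (bit 7 = 1)
position 3: 110 → 1  (bit 6 = 1)
position 0: 101 → 1  (bit 5 = 1)
position 7: 100 → 0  (bit 4 = 0)
position 1: 011 → 0  (bit 3 = 0)
position 10: 010 → 0  (bit 2 = 0)
position 9: 001 → 1  (bit 1 = 1)
position 8: 000 → 0  (bit 0 = 0)
bits b7..b0 = 11100010 = 226

226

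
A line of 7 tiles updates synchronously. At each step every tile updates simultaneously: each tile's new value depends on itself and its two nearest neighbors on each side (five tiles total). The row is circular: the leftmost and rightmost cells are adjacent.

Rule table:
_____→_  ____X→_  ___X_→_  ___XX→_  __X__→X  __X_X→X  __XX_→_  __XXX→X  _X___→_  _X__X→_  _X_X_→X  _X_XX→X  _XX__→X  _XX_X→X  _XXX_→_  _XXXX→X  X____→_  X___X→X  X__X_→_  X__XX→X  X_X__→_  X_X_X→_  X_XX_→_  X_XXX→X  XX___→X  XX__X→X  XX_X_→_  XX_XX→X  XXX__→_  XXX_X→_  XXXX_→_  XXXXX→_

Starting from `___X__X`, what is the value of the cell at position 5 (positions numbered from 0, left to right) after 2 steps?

_X_X__X
X_X___X
position 5 holds _

_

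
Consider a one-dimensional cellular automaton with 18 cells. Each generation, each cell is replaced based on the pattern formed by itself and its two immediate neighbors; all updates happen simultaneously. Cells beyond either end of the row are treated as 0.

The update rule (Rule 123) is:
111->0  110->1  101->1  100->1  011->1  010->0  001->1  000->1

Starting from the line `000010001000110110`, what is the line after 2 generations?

generation 1: 111101110111111111
generation 2: 100111011100000001

100111011100000001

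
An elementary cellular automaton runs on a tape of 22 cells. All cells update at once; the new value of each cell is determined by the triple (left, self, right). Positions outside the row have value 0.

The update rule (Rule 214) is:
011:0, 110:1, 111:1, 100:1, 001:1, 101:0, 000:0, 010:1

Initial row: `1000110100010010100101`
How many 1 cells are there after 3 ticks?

17

tick 1: 1101010110111110111101
tick 2: 0101010010011110011101
tick 3: 1101011111101111101101
count of 1: 17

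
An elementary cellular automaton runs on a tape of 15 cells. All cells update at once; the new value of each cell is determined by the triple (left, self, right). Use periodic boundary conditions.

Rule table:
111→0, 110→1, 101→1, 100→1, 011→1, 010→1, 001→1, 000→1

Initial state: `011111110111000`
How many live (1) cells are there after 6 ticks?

110000011101111
011111110111000  (repeats tick 0; period 2)
tick 6: 011111110111000
count of 1: 10

10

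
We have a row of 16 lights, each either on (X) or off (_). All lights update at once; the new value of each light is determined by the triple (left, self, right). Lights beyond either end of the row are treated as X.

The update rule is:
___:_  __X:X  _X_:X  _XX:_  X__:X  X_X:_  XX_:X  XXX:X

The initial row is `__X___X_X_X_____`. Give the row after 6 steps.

XXXXXXXXX_X_X_X_

XXXX_XX_X_XX___X
XXXX__X_X__XX_X_
XXXXXXX_XXX_X_X_
XXXXXXX__XX_X_X_
XXXXXXXXX_X_X_X_
XXXXXXXXX_X_X_X_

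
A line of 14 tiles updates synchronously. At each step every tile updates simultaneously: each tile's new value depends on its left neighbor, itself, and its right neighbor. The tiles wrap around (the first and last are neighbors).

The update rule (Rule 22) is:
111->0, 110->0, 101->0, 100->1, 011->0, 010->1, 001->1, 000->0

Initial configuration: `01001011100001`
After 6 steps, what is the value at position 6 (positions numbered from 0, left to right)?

step 1: 01111000010011
step 2: 00000100111100
step 3: 00001111000010
step 4: 00010000100111
step 5: 10111001111000
step 6: 10000110000101
position 6 holds 1

1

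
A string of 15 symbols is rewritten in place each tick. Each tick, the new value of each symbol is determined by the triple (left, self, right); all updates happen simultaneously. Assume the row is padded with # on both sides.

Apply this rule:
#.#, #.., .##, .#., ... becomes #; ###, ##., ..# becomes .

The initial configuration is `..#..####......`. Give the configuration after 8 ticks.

..##.#.##..###.

#.##.#...#####.
.##.####.#....#
##.##...#####.#
..##.##.#....##
#.#.##.#####.#.
.####.##....###
##...##.###.#..
..##.#.##..###.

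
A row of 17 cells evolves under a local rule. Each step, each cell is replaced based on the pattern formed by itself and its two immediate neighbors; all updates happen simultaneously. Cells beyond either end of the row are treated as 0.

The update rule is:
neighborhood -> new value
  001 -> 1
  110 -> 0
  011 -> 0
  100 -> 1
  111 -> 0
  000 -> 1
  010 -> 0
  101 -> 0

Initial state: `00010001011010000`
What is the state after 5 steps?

11111110000001111

11101110000001111
00000001111110000
11111110000001111
00000001111110000  (repeats step 2; period 2)
step 5: 11111110000001111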